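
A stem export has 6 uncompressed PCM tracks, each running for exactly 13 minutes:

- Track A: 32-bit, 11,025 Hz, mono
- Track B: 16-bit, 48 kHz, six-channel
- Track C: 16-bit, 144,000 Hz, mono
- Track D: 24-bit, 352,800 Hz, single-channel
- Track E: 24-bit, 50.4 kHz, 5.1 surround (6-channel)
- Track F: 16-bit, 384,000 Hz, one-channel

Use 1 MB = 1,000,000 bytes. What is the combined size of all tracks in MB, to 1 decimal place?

2840.5 MB

exactly 13 minutes = 780 s.
Track A: 11,025 × 780 × 4 × 1 = 34,398,000 bytes.
Track B: 48,000 × 780 × 2 × 6 = 449,280,000 bytes.
Track C: 144,000 × 780 × 2 × 1 = 224,640,000 bytes.
Track D: 352,800 × 780 × 3 × 1 = 825,552,000 bytes.
Track E: 50,400 × 780 × 3 × 6 = 707,616,000 bytes.
Track F: 384,000 × 780 × 2 × 1 = 599,040,000 bytes.
Total = 2,840,526,000 bytes = 2840.5 MB.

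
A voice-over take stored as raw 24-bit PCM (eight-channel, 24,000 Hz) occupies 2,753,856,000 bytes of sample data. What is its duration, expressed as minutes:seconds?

79:41

Byte rate = 24,000 × 3 × 8 = 576,000 bytes/s.
Duration = 2,753,856,000 / 576,000 = 4,781 s.
4,781 s = 79:41.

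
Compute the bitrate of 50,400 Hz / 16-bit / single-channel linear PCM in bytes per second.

Bit rate = 50,400 × 16 × 1 = 806,400 bits/s.
806,400 / 8 = 100,800 bytes/s.

100,800 bytes/s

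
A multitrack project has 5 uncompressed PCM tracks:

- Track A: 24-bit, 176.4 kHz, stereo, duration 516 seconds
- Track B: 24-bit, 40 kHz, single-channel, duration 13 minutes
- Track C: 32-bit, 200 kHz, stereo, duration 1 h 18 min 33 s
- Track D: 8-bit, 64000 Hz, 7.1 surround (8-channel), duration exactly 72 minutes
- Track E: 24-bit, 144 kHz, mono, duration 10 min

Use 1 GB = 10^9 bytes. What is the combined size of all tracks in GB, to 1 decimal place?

10.7 GB

Track A: 176,400 × 516 × 3 × 2 = 546,134,400 bytes.
Track B: 13 minutes = 780 s; 40,000 × 780 × 3 × 1 = 93,600,000 bytes.
Track C: 1 h 18 min 33 s = 4,713 s; 200,000 × 4,713 × 4 × 2 = 7,540,800,000 bytes.
Track D: exactly 72 minutes = 4,320 s; 64,000 × 4,320 × 1 × 8 = 2,211,840,000 bytes.
Track E: 10 min = 600 s; 144,000 × 600 × 3 × 1 = 259,200,000 bytes.
Total = 10,651,574,400 bytes = 10.7 GB.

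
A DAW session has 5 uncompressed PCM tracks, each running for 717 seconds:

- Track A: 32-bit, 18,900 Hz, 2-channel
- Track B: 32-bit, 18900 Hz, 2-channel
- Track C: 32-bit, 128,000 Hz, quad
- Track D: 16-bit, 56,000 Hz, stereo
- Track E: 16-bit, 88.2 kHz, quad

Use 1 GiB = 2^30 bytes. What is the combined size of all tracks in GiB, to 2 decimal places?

2.19 GiB

Track A: 18,900 × 717 × 4 × 2 = 108,410,400 bytes.
Track B: 18,900 × 717 × 4 × 2 = 108,410,400 bytes.
Track C: 128,000 × 717 × 4 × 4 = 1,468,416,000 bytes.
Track D: 56,000 × 717 × 2 × 2 = 160,608,000 bytes.
Track E: 88,200 × 717 × 2 × 4 = 505,915,200 bytes.
Total = 2,351,760,000 bytes = 2.19 GiB.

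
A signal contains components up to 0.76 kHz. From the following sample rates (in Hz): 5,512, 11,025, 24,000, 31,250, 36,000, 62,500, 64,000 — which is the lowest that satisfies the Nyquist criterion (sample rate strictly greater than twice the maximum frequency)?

5,512 Hz

Need sample rate > 2 × 760 = 1,520 Hz.
Lowest listed rate above 1,520 Hz is 5,512 Hz.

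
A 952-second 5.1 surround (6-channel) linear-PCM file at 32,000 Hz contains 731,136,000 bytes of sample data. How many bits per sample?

32 bits

Bytes per sample = 731,136,000 / (32,000 × 952 × 6) = 731,136,000 / 182,784,000 = 4.
Bit depth = 4 × 8 = 32 bits.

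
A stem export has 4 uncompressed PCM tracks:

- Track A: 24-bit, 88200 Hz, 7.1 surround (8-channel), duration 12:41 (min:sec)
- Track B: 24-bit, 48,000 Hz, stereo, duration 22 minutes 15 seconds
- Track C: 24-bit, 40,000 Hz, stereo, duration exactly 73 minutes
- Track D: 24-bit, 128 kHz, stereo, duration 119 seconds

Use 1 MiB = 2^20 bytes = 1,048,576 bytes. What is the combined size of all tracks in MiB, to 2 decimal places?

2992.59 MiB

Track A: 12:41 (min:sec) = 761 s; 88,200 × 761 × 3 × 8 = 1,610,884,800 bytes.
Track B: 22 minutes 15 seconds = 1,335 s; 48,000 × 1,335 × 3 × 2 = 384,480,000 bytes.
Track C: exactly 73 minutes = 4,380 s; 40,000 × 4,380 × 3 × 2 = 1,051,200,000 bytes.
Track D: 128,000 × 119 × 3 × 2 = 91,392,000 bytes.
Total = 3,137,956,800 bytes = 2992.59 MiB.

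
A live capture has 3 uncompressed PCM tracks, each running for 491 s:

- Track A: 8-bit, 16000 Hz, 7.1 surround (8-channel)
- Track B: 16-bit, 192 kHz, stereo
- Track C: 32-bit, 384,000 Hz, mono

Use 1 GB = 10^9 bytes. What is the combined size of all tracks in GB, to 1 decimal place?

Track A: 16,000 × 491 × 1 × 8 = 62,848,000 bytes.
Track B: 192,000 × 491 × 2 × 2 = 377,088,000 bytes.
Track C: 384,000 × 491 × 4 × 1 = 754,176,000 bytes.
Total = 1,194,112,000 bytes = 1.2 GB.

1.2 GB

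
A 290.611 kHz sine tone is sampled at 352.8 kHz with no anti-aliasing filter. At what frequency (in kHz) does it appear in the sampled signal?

Nyquist = 352,800/2 = 176,400 Hz; 290,611 Hz exceeds it.
Alias = |290,611 − 1×352,800| = |290,611 − 352,800| = 62,189 Hz = 62.189 kHz.

62.189 kHz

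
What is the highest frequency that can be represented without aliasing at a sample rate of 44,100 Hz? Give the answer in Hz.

Nyquist frequency = sample rate / 2 = 44,100 / 2 = 22,050 Hz.

22,050 Hz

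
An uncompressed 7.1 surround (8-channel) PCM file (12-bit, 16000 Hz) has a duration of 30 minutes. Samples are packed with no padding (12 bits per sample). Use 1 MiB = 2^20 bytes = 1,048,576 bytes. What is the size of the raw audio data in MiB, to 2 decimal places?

Duration = 30 minutes = 1,800 s.
Bits = 16,000 × 1,800 × 12 × 8 = 2,764,800,000 bits = 345,600,000 bytes.
345,600,000 / 1,048,576 = 329.59 MiB.

329.59 MiB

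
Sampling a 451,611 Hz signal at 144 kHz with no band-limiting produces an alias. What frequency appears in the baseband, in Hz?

19,611 Hz

Nyquist = 144,000/2 = 72,000 Hz; 451,611 Hz exceeds it.
Alias = |451,611 − 3×144,000| = |451,611 − 432,000| = 19,611 Hz.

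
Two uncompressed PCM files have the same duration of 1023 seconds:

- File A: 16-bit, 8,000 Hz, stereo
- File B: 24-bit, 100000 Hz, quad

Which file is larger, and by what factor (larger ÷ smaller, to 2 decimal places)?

File A: 8,000 × 2 × 2 = 32,000 bytes/s.
File B: 100,000 × 3 × 4 = 1,200,000 bytes/s.
File B is larger; ratio = 1,227,600,000 / 32,736,000 = 37.50.

File B, by a factor of 37.50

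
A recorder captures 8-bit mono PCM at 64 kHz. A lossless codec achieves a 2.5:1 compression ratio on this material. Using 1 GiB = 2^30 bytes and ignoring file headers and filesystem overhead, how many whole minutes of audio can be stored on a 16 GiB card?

Uncompressed byte rate = 64,000 × 1 × 1 = 64,000 bytes/s.
After 2.5:1 compression, effective rate ≈ 25600 bytes/s.
Capacity = 16 × 1,073,741,824 = 17,179,869,184 bytes.
17,179,869,184 / effective rate ≈ 671088.64 s → 11,184 minutes.

11,184 minutes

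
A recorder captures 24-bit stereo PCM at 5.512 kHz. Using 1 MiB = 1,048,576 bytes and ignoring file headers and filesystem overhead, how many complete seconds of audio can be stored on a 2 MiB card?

Uncompressed byte rate = 5,512 × 3 × 2 = 33,072 bytes/s.
Capacity = 2 × 1,048,576 = 2,097,152 bytes.
2,097,152 / 33,072 ≈ 63.41 s → 63 seconds.

63 seconds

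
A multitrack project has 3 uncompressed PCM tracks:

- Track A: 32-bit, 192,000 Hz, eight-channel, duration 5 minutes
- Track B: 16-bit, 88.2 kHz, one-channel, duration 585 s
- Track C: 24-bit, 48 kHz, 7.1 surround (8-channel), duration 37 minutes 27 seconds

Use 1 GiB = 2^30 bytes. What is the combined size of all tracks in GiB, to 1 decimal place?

Track A: 5 minutes = 300 s; 192,000 × 300 × 4 × 8 = 1,843,200,000 bytes.
Track B: 88,200 × 585 × 2 × 1 = 103,194,000 bytes.
Track C: 37 minutes 27 seconds = 2,247 s; 48,000 × 2,247 × 3 × 8 = 2,588,544,000 bytes.
Total = 4,534,938,000 bytes = 4.2 GiB.

4.2 GiB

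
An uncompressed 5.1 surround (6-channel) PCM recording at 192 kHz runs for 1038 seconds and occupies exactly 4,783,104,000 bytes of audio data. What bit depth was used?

32 bits

Bytes per sample = 4,783,104,000 / (192,000 × 1,038 × 6) = 4,783,104,000 / 1,195,776,000 = 4.
Bit depth = 4 × 8 = 32 bits.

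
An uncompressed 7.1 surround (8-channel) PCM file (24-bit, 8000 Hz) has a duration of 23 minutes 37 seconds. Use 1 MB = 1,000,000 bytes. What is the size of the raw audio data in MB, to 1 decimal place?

272.1 MB

Duration = 23 minutes 37 seconds = 1,417 s.
Bytes = 8,000 samples/s × 1,417 s × 3 bytes/sample × 8 ch = 272,064,000 bytes.
272,064,000 / 1,000,000 = 272.1 MB.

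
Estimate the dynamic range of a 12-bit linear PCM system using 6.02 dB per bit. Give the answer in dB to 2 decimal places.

72.24 dB

12 × 6.02 = 72.24 dB.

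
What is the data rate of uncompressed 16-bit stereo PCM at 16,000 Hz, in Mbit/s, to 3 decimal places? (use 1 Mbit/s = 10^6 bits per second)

0.512 Mbit/s

Bit rate = 16,000 × 16 × 2 = 512,000 bits/s.
= 0.512 Mbit/s.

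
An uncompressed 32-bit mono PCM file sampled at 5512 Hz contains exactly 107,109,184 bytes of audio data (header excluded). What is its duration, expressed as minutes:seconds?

80:58

Byte rate = 5,512 × 4 × 1 = 22,048 bytes/s.
Duration = 107,109,184 / 22,048 = 4,858 s.
4,858 s = 80:58.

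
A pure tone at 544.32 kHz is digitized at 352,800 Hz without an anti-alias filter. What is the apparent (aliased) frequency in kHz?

161.28 kHz

Nyquist = 352,800/2 = 176,400 Hz; 544,320 Hz exceeds it.
Alias = |544,320 − 2×352,800| = |544,320 − 705,600| = 161,280 Hz = 161.28 kHz.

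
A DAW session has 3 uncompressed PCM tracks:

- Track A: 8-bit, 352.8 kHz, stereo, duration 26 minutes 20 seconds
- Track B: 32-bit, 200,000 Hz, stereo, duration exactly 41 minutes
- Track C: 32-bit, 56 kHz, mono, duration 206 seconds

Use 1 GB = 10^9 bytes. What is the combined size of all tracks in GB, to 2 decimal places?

Track A: 26 minutes 20 seconds = 1,580 s; 352,800 × 1,580 × 1 × 2 = 1,114,848,000 bytes.
Track B: exactly 41 minutes = 2,460 s; 200,000 × 2,460 × 4 × 2 = 3,936,000,000 bytes.
Track C: 56,000 × 206 × 4 × 1 = 46,144,000 bytes.
Total = 5,096,992,000 bytes = 5.10 GB.

5.10 GB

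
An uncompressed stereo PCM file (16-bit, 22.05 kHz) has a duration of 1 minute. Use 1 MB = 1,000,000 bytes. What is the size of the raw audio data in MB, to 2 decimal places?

Duration = 1 minute = 60 s.
Bytes = 22,050 samples/s × 60 s × 2 bytes/sample × 2 ch = 5,292,000 bytes.
5,292,000 / 1,000,000 = 5.29 MB.

5.29 MB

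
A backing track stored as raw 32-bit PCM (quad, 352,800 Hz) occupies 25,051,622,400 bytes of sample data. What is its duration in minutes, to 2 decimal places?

73.97 minutes

Byte rate = 352,800 × 4 × 4 = 5,644,800 bytes/s.
Duration = 25,051,622,400 / 5,644,800 = 4,438 s.
4,438 s / 60 = 73.97 minutes.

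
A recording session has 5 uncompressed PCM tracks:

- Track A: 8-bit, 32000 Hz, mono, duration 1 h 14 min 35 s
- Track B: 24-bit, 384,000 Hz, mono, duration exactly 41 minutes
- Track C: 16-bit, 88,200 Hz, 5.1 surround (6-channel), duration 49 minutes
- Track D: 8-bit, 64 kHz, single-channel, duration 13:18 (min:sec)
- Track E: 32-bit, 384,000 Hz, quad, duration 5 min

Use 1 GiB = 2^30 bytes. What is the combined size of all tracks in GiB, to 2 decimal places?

Track A: 1 h 14 min 35 s = 4,475 s; 32,000 × 4,475 × 1 × 1 = 143,200,000 bytes.
Track B: exactly 41 minutes = 2,460 s; 384,000 × 2,460 × 3 × 1 = 2,833,920,000 bytes.
Track C: 49 minutes = 2,940 s; 88,200 × 2,940 × 2 × 6 = 3,111,696,000 bytes.
Track D: 13:18 (min:sec) = 798 s; 64,000 × 798 × 1 × 1 = 51,072,000 bytes.
Track E: 5 min = 300 s; 384,000 × 300 × 4 × 4 = 1,843,200,000 bytes.
Total = 7,983,088,000 bytes = 7.43 GiB.

7.43 GiB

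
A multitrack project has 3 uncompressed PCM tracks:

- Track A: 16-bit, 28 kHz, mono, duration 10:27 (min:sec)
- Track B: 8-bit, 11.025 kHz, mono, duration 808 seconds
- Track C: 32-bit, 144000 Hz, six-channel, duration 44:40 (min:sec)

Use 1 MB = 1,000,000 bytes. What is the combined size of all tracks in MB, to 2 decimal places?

Track A: 10:27 (min:sec) = 627 s; 28,000 × 627 × 2 × 1 = 35,112,000 bytes.
Track B: 11,025 × 808 × 1 × 1 = 8,908,200 bytes.
Track C: 44:40 (min:sec) = 2,680 s; 144,000 × 2,680 × 4 × 6 = 9,262,080,000 bytes.
Total = 9,306,100,200 bytes = 9306.10 MB.

9306.10 MB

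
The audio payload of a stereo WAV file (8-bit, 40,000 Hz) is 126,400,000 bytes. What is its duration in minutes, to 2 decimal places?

Byte rate = 40,000 × 1 × 2 = 80,000 bytes/s.
Duration = 126,400,000 / 80,000 = 1,580 s.
1,580 s / 60 = 26.33 minutes.

26.33 minutes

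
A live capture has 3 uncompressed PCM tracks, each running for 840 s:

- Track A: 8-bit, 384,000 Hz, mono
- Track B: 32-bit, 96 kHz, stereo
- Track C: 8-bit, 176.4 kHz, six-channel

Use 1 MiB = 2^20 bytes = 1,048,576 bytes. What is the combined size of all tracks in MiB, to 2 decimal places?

Track A: 384,000 × 840 × 1 × 1 = 322,560,000 bytes.
Track B: 96,000 × 840 × 4 × 2 = 645,120,000 bytes.
Track C: 176,400 × 840 × 1 × 6 = 889,056,000 bytes.
Total = 1,856,736,000 bytes = 1770.72 MiB.

1770.72 MiB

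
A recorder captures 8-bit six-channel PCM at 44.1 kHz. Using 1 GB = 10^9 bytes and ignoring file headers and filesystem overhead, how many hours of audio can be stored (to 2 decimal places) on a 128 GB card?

Uncompressed byte rate = 44,100 × 1 × 6 = 264,600 bytes/s.
Capacity = 128 × 1,000,000,000 = 128,000,000,000 bytes.
128,000,000,000 / 264,600 ≈ 483749.06 s → 134.37 hours.

134.37 hours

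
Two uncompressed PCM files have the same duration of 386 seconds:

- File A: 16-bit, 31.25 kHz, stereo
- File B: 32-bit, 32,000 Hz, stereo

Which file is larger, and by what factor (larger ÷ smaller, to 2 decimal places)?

File A: 31,250 × 2 × 2 = 125,000 bytes/s.
File B: 32,000 × 4 × 2 = 256,000 bytes/s.
File B is larger; ratio = 98,816,000 / 48,250,000 = 2.05.

File B, by a factor of 2.05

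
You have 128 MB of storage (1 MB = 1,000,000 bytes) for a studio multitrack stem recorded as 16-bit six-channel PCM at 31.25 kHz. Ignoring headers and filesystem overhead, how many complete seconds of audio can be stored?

Uncompressed byte rate = 31,250 × 2 × 6 = 375,000 bytes/s.
Capacity = 128 × 1,000,000 = 128,000,000 bytes.
128,000,000 / 375,000 ≈ 341.33 s → 341 seconds.

341 seconds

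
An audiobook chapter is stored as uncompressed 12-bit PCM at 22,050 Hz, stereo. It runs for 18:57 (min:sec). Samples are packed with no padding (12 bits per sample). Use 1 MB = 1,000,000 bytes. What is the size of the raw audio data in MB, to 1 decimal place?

Duration = 18:57 (min:sec) = 1,137 s.
Bits = 22,050 × 1,137 × 12 × 2 = 601,700,400 bits = 75,212,550 bytes.
75,212,550 / 1,000,000 = 75.2 MB.

75.2 MB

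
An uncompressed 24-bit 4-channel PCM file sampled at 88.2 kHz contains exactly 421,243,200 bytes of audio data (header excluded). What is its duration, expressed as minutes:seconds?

6:38

Byte rate = 88,200 × 3 × 4 = 1,058,400 bytes/s.
Duration = 421,243,200 / 1,058,400 = 398 s.
398 s = 6:38.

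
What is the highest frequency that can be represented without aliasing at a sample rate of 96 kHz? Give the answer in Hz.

Nyquist frequency = sample rate / 2 = 96,000 / 2 = 48,000 Hz.

48,000 Hz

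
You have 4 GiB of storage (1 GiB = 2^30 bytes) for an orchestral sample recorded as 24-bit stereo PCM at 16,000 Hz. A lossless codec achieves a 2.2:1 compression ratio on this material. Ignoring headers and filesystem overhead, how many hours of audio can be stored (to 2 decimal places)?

27.34 hours

Uncompressed byte rate = 16,000 × 3 × 2 = 96,000 bytes/s.
After 2.2:1 compression, effective rate ≈ 43636.36 bytes/s.
Capacity = 4 × 1,073,741,824 = 4,294,967,296 bytes.
4,294,967,296 / effective rate ≈ 98426.33 s → 27.34 hours.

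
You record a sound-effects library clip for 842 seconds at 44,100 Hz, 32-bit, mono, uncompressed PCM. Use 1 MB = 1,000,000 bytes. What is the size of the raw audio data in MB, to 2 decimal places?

148.53 MB

Bytes = 44,100 samples/s × 842 s × 4 bytes/sample × 1 ch = 148,528,800 bytes.
148,528,800 / 1,000,000 = 148.53 MB.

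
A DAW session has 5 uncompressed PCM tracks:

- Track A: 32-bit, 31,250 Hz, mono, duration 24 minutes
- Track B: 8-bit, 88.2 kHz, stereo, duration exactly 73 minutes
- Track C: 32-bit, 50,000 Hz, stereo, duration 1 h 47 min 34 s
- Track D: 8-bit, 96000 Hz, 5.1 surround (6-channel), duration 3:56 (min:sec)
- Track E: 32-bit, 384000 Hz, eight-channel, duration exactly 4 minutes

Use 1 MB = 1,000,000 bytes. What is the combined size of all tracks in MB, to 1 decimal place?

6619.3 MB

Track A: 24 minutes = 1,440 s; 31,250 × 1,440 × 4 × 1 = 180,000,000 bytes.
Track B: exactly 73 minutes = 4,380 s; 88,200 × 4,380 × 1 × 2 = 772,632,000 bytes.
Track C: 1 h 47 min 34 s = 6,454 s; 50,000 × 6,454 × 4 × 2 = 2,581,600,000 bytes.
Track D: 3:56 (min:sec) = 236 s; 96,000 × 236 × 1 × 6 = 135,936,000 bytes.
Track E: exactly 4 minutes = 240 s; 384,000 × 240 × 4 × 8 = 2,949,120,000 bytes.
Total = 6,619,288,000 bytes = 6619.3 MB.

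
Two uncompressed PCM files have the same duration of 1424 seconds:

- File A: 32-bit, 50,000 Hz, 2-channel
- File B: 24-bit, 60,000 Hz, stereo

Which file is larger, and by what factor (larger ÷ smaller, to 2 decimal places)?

File A: 50,000 × 4 × 2 = 400,000 bytes/s.
File B: 60,000 × 3 × 2 = 360,000 bytes/s.
File A is larger; ratio = 569,600,000 / 512,640,000 = 1.11.

File A, by a factor of 1.11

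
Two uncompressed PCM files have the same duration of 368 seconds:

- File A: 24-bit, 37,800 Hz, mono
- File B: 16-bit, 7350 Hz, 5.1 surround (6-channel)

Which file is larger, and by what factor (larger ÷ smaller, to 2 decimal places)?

File A: 37,800 × 3 × 1 = 113,400 bytes/s.
File B: 7,350 × 2 × 6 = 88,200 bytes/s.
File A is larger; ratio = 41,731,200 / 32,457,600 = 1.29.

File A, by a factor of 1.29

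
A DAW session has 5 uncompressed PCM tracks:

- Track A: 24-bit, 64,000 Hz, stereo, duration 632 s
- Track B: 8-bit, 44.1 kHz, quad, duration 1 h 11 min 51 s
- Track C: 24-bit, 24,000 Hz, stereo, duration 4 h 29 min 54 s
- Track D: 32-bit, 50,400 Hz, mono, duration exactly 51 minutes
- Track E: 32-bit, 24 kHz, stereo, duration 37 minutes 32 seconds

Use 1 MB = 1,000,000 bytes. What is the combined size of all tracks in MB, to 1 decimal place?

4384.4 MB

Track A: 64,000 × 632 × 3 × 2 = 242,688,000 bytes.
Track B: 1 h 11 min 51 s = 4,311 s; 44,100 × 4,311 × 1 × 4 = 760,460,400 bytes.
Track C: 4 h 29 min 54 s = 16,194 s; 24,000 × 16,194 × 3 × 2 = 2,331,936,000 bytes.
Track D: exactly 51 minutes = 3,060 s; 50,400 × 3,060 × 4 × 1 = 616,896,000 bytes.
Track E: 37 minutes 32 seconds = 2,252 s; 24,000 × 2,252 × 4 × 2 = 432,384,000 bytes.
Total = 4,384,364,400 bytes = 4384.4 MB.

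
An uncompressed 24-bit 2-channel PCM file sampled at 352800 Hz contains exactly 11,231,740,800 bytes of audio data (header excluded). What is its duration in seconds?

5,306 seconds

Byte rate = 352,800 × 3 × 2 = 2,116,800 bytes/s.
Duration = 11,231,740,800 / 2,116,800 = 5,306 s.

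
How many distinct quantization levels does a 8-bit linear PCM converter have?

2^8 = 256.

256 levels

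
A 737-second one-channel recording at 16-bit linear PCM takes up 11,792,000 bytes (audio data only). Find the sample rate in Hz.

Bytes = sample_rate × seconds × bytes_per_sample × channels.
sample_rate = 11,792,000 / (737 × 2 × 1) = 11,792,000 / 1,474 = 8,000 Hz.

8,000 Hz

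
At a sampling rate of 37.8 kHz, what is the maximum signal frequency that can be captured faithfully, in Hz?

Nyquist frequency = sample rate / 2 = 37,800 / 2 = 18,900 Hz.

18,900 Hz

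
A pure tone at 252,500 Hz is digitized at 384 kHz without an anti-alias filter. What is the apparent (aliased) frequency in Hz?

131,500 Hz

Nyquist = 384,000/2 = 192,000 Hz; 252,500 Hz exceeds it.
Alias = |252,500 − 1×384,000| = |252,500 − 384,000| = 131,500 Hz.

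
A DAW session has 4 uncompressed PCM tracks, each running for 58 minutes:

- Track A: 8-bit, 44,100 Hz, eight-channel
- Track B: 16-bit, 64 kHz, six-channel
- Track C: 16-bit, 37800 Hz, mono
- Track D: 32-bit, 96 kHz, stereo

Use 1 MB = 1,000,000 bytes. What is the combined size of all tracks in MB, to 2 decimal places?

58 minutes = 3,480 s.
Track A: 44,100 × 3,480 × 1 × 8 = 1,227,744,000 bytes.
Track B: 64,000 × 3,480 × 2 × 6 = 2,672,640,000 bytes.
Track C: 37,800 × 3,480 × 2 × 1 = 263,088,000 bytes.
Track D: 96,000 × 3,480 × 4 × 2 = 2,672,640,000 bytes.
Total = 6,836,112,000 bytes = 6836.11 MB.

6836.11 MB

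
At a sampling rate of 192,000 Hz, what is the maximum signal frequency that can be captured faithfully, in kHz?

Nyquist frequency = sample rate / 2 = 192,000 / 2 = 96 kHz.

96 kHz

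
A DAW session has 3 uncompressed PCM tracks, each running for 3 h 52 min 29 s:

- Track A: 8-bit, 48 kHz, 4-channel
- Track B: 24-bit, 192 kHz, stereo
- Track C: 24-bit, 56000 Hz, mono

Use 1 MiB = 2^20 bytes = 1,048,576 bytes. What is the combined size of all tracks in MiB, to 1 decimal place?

3 h 52 min 29 s = 13,949 s.
Track A: 48,000 × 13,949 × 1 × 4 = 2,678,208,000 bytes.
Track B: 192,000 × 13,949 × 3 × 2 = 16,069,248,000 bytes.
Track C: 56,000 × 13,949 × 3 × 1 = 2,343,432,000 bytes.
Total = 21,090,888,000 bytes = 20113.8 MiB.

20113.8 MiB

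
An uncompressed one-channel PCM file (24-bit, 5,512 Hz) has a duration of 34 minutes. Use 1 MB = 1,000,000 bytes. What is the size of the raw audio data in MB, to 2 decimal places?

Duration = 34 minutes = 2,040 s.
Bytes = 5,512 samples/s × 2,040 s × 3 bytes/sample × 1 ch = 33,733,440 bytes.
33,733,440 / 1,000,000 = 33.73 MB.

33.73 MB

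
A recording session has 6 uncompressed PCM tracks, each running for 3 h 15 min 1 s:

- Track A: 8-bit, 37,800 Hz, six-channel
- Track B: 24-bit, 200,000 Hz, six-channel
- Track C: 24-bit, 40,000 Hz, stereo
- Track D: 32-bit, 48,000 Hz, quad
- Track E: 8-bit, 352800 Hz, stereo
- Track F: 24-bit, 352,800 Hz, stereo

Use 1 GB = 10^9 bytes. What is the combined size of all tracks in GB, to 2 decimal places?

3 h 15 min 1 s = 11,701 s.
Track A: 37,800 × 11,701 × 1 × 6 = 2,653,786,800 bytes.
Track B: 200,000 × 11,701 × 3 × 6 = 42,123,600,000 bytes.
Track C: 40,000 × 11,701 × 3 × 2 = 2,808,240,000 bytes.
Track D: 48,000 × 11,701 × 4 × 4 = 8,986,368,000 bytes.
Track E: 352,800 × 11,701 × 1 × 2 = 8,256,225,600 bytes.
Track F: 352,800 × 11,701 × 3 × 2 = 24,768,676,800 bytes.
Total = 89,596,897,200 bytes = 89.60 GB.

89.60 GB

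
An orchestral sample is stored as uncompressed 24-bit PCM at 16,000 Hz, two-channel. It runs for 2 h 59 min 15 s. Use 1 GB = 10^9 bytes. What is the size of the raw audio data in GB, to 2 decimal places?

Duration = 2 h 59 min 15 s = 10,755 s.
Bytes = 16,000 samples/s × 10,755 s × 3 bytes/sample × 2 ch = 1,032,480,000 bytes.
1,032,480,000 / 1,000,000,000 = 1.03 GB.

1.03 GB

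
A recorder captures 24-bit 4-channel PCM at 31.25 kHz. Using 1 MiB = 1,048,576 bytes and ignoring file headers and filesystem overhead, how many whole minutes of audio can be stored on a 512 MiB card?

Uncompressed byte rate = 31,250 × 3 × 4 = 375,000 bytes/s.
Capacity = 512 × 1,048,576 = 536,870,912 bytes.
536,870,912 / 375,000 ≈ 1431.66 s → 23 minutes.

23 minutes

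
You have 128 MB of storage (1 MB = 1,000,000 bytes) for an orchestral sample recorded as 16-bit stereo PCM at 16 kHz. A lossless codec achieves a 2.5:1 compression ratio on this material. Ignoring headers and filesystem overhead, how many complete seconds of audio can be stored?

5,000 seconds

Uncompressed byte rate = 16,000 × 2 × 2 = 64,000 bytes/s.
After 2.5:1 compression, effective rate ≈ 25600 bytes/s.
Capacity = 128 × 1,000,000 = 128,000,000 bytes.
128,000,000 / effective rate ≈ 5000 s → 5,000 seconds.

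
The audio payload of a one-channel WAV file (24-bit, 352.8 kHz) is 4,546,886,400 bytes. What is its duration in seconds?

Byte rate = 352,800 × 3 × 1 = 1,058,400 bytes/s.
Duration = 4,546,886,400 / 1,058,400 = 4,296 s.

4,296 seconds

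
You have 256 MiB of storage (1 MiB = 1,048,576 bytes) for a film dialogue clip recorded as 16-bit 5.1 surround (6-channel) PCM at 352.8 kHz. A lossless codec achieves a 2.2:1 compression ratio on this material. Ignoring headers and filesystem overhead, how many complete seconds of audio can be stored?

139 seconds

Uncompressed byte rate = 352,800 × 2 × 6 = 4,233,600 bytes/s.
After 2.2:1 compression, effective rate ≈ 1924363.64 bytes/s.
Capacity = 256 × 1,048,576 = 268,435,456 bytes.
268,435,456 / effective rate ≈ 139.49 s → 139 seconds.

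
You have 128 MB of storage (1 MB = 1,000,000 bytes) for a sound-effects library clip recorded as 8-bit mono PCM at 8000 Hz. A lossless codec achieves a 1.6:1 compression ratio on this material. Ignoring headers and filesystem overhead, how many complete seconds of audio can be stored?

25,600 seconds

Uncompressed byte rate = 8,000 × 1 × 1 = 8,000 bytes/s.
After 1.6:1 compression, effective rate ≈ 5000 bytes/s.
Capacity = 128 × 1,000,000 = 128,000,000 bytes.
128,000,000 / effective rate ≈ 25600 s → 25,600 seconds.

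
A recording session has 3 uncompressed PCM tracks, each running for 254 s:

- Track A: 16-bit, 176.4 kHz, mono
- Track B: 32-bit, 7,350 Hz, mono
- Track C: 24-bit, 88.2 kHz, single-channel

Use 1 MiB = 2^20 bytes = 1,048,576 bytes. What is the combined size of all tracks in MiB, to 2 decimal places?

156.68 MiB

Track A: 176,400 × 254 × 2 × 1 = 89,611,200 bytes.
Track B: 7,350 × 254 × 4 × 1 = 7,467,600 bytes.
Track C: 88,200 × 254 × 3 × 1 = 67,208,400 bytes.
Total = 164,287,200 bytes = 156.68 MiB.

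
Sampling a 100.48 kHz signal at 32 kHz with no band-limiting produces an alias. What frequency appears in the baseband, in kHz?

Nyquist = 32,000/2 = 16,000 Hz; 100,480 Hz exceeds it.
Alias = |100,480 − 3×32,000| = |100,480 − 96,000| = 4,480 Hz = 4.48 kHz.

4.48 kHz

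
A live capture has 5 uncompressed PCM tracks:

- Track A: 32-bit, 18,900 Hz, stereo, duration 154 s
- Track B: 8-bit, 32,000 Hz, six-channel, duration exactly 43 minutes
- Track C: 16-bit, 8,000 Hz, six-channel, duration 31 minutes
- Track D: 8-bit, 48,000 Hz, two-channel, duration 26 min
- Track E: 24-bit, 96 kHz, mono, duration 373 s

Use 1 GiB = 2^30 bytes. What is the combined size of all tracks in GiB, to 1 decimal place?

Track A: 18,900 × 154 × 4 × 2 = 23,284,800 bytes.
Track B: exactly 43 minutes = 2,580 s; 32,000 × 2,580 × 1 × 6 = 495,360,000 bytes.
Track C: 31 minutes = 1,860 s; 8,000 × 1,860 × 2 × 6 = 178,560,000 bytes.
Track D: 26 min = 1,560 s; 48,000 × 1,560 × 1 × 2 = 149,760,000 bytes.
Track E: 96,000 × 373 × 3 × 1 = 107,424,000 bytes.
Total = 954,388,800 bytes = 0.9 GiB.

0.9 GiB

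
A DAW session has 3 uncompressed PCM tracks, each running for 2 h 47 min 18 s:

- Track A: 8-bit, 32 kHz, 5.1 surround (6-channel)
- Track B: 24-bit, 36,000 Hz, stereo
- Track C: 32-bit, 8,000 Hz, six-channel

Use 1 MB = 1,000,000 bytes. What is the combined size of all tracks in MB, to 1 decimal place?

6022.8 MB

2 h 47 min 18 s = 10,038 s.
Track A: 32,000 × 10,038 × 1 × 6 = 1,927,296,000 bytes.
Track B: 36,000 × 10,038 × 3 × 2 = 2,168,208,000 bytes.
Track C: 8,000 × 10,038 × 4 × 6 = 1,927,296,000 bytes.
Total = 6,022,800,000 bytes = 6022.8 MB.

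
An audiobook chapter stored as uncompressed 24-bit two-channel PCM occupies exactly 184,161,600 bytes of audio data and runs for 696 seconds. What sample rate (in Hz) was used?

44,100 Hz

Bytes = sample_rate × seconds × bytes_per_sample × channels.
sample_rate = 184,161,600 / (696 × 3 × 2) = 184,161,600 / 4,176 = 44,100 Hz.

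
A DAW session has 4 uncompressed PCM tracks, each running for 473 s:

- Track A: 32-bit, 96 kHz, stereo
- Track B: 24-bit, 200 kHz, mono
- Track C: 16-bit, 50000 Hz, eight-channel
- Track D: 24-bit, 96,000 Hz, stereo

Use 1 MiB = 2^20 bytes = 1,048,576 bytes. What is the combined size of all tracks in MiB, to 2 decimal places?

Track A: 96,000 × 473 × 4 × 2 = 363,264,000 bytes.
Track B: 200,000 × 473 × 3 × 1 = 283,800,000 bytes.
Track C: 50,000 × 473 × 2 × 8 = 378,400,000 bytes.
Track D: 96,000 × 473 × 3 × 2 = 272,448,000 bytes.
Total = 1,297,912,000 bytes = 1237.79 MiB.

1237.79 MiB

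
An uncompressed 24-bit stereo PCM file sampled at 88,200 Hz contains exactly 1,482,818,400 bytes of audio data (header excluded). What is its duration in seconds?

Byte rate = 88,200 × 3 × 2 = 529,200 bytes/s.
Duration = 1,482,818,400 / 529,200 = 2,802 s.

2,802 seconds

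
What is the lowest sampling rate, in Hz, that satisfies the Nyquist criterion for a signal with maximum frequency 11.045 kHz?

22,090 Hz

Minimum sample rate = 2 × 11,045 Hz = 22,090 Hz.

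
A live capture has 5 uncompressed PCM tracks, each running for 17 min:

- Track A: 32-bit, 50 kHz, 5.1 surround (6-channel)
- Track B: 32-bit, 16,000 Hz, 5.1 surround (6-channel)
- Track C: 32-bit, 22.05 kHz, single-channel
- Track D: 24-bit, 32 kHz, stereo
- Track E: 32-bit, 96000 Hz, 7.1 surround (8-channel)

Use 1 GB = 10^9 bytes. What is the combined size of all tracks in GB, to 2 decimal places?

17 min = 1,020 s.
Track A: 50,000 × 1,020 × 4 × 6 = 1,224,000,000 bytes.
Track B: 16,000 × 1,020 × 4 × 6 = 391,680,000 bytes.
Track C: 22,050 × 1,020 × 4 × 1 = 89,964,000 bytes.
Track D: 32,000 × 1,020 × 3 × 2 = 195,840,000 bytes.
Track E: 96,000 × 1,020 × 4 × 8 = 3,133,440,000 bytes.
Total = 5,034,924,000 bytes = 5.03 GB.

5.03 GB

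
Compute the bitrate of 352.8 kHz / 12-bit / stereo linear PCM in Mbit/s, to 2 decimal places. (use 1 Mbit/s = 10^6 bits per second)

8.47 Mbit/s

Bit rate = 352,800 × 12 × 2 = 8,467,200 bits/s.
= 8.47 Mbit/s.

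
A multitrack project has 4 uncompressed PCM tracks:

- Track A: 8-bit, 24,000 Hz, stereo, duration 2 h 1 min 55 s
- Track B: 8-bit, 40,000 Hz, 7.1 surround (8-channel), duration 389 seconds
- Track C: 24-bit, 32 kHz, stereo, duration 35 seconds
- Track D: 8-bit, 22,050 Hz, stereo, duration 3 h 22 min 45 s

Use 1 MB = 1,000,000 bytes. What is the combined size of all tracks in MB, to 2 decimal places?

1018.80 MB

Track A: 2 h 1 min 55 s = 7,315 s; 24,000 × 7,315 × 1 × 2 = 351,120,000 bytes.
Track B: 40,000 × 389 × 1 × 8 = 124,480,000 bytes.
Track C: 32,000 × 35 × 3 × 2 = 6,720,000 bytes.
Track D: 3 h 22 min 45 s = 12,165 s; 22,050 × 12,165 × 1 × 2 = 536,476,500 bytes.
Total = 1,018,796,500 bytes = 1018.80 MB.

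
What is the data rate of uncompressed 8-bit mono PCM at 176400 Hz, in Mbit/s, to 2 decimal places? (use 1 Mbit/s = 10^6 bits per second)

1.41 Mbit/s

Bit rate = 176,400 × 8 × 1 = 1,411,200 bits/s.
= 1.41 Mbit/s.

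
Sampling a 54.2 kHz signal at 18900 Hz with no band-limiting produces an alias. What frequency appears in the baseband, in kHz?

2.5 kHz

Nyquist = 18,900/2 = 9,450 Hz; 54,200 Hz exceeds it.
Alias = |54,200 − 3×18,900| = |54,200 − 56,700| = 2,500 Hz = 2.5 kHz.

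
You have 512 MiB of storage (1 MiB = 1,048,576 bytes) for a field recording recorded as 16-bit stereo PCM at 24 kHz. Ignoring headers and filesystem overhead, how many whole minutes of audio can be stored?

93 minutes

Uncompressed byte rate = 24,000 × 2 × 2 = 96,000 bytes/s.
Capacity = 512 × 1,048,576 = 536,870,912 bytes.
536,870,912 / 96,000 ≈ 5592.41 s → 93 minutes.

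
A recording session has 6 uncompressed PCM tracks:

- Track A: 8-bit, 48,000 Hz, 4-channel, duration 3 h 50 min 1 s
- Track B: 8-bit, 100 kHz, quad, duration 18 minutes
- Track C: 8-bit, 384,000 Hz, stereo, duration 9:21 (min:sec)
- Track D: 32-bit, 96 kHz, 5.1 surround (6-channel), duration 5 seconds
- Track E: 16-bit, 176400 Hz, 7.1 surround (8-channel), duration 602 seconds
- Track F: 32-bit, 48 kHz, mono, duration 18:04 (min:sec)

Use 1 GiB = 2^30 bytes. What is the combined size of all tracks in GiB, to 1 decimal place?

5.1 GiB

Track A: 3 h 50 min 1 s = 13,801 s; 48,000 × 13,801 × 1 × 4 = 2,649,792,000 bytes.
Track B: 18 minutes = 1,080 s; 100,000 × 1,080 × 1 × 4 = 432,000,000 bytes.
Track C: 9:21 (min:sec) = 561 s; 384,000 × 561 × 1 × 2 = 430,848,000 bytes.
Track D: 96,000 × 5 × 4 × 6 = 11,520,000 bytes.
Track E: 176,400 × 602 × 2 × 8 = 1,699,084,800 bytes.
Track F: 18:04 (min:sec) = 1,084 s; 48,000 × 1,084 × 4 × 1 = 208,128,000 bytes.
Total = 5,431,372,800 bytes = 5.1 GiB.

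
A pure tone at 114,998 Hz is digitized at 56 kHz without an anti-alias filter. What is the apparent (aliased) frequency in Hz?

Nyquist = 56,000/2 = 28,000 Hz; 114,998 Hz exceeds it.
Alias = |114,998 − 2×56,000| = |114,998 − 112,000| = 2,998 Hz.

2,998 Hz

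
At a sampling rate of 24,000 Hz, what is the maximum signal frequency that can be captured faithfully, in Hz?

12,000 Hz

Nyquist frequency = sample rate / 2 = 24,000 / 2 = 12,000 Hz.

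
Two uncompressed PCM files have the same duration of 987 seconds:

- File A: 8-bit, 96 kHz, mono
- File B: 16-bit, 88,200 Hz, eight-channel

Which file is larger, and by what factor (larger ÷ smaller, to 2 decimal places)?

File A: 96,000 × 1 × 1 = 96,000 bytes/s.
File B: 88,200 × 2 × 8 = 1,411,200 bytes/s.
File B is larger; ratio = 1,392,854,400 / 94,752,000 = 14.70.

File B, by a factor of 14.70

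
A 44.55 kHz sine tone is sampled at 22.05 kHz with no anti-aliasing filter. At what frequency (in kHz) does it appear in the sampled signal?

Nyquist = 22,050/2 = 11,025 Hz; 44,550 Hz exceeds it.
Alias = |44,550 − 2×22,050| = |44,550 − 44,100| = 450 Hz = 0.45 kHz.

0.45 kHz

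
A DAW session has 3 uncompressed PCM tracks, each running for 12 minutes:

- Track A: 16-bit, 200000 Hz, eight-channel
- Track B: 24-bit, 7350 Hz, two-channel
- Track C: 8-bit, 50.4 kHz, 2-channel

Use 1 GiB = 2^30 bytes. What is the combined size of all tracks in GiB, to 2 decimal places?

12 minutes = 720 s.
Track A: 200,000 × 720 × 2 × 8 = 2,304,000,000 bytes.
Track B: 7,350 × 720 × 3 × 2 = 31,752,000 bytes.
Track C: 50,400 × 720 × 1 × 2 = 72,576,000 bytes.
Total = 2,408,328,000 bytes = 2.24 GiB.

2.24 GiB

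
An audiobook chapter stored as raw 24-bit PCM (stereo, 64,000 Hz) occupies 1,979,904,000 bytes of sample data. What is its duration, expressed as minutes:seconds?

Byte rate = 64,000 × 3 × 2 = 384,000 bytes/s.
Duration = 1,979,904,000 / 384,000 = 5,156 s.
5,156 s = 85:56.

85:56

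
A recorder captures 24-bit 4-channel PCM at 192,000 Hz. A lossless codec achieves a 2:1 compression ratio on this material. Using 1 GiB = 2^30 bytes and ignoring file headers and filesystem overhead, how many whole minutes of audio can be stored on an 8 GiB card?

124 minutes

Uncompressed byte rate = 192,000 × 3 × 4 = 2,304,000 bytes/s.
After 2:1 compression, effective rate ≈ 1152000 bytes/s.
Capacity = 8 × 1,073,741,824 = 8,589,934,592 bytes.
8,589,934,592 / effective rate ≈ 7456.54 s → 124 minutes.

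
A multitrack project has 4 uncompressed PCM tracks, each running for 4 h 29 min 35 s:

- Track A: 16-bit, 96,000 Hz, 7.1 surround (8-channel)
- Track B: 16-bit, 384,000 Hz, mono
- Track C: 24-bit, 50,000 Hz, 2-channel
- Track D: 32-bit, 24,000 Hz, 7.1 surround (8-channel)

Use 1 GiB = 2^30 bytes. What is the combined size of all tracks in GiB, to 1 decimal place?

50.8 GiB

4 h 29 min 35 s = 16,175 s.
Track A: 96,000 × 16,175 × 2 × 8 = 24,844,800,000 bytes.
Track B: 384,000 × 16,175 × 2 × 1 = 12,422,400,000 bytes.
Track C: 50,000 × 16,175 × 3 × 2 = 4,852,500,000 bytes.
Track D: 24,000 × 16,175 × 4 × 8 = 12,422,400,000 bytes.
Total = 54,542,100,000 bytes = 50.8 GiB.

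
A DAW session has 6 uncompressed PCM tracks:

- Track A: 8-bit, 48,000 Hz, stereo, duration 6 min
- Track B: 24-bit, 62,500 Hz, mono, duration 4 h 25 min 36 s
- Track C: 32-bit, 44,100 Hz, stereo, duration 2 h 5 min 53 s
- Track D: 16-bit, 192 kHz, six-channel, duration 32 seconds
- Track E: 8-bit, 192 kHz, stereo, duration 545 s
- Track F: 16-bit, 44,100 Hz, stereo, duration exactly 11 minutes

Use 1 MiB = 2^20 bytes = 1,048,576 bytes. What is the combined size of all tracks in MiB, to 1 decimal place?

Track A: 6 min = 360 s; 48,000 × 360 × 1 × 2 = 34,560,000 bytes.
Track B: 4 h 25 min 36 s = 15,936 s; 62,500 × 15,936 × 3 × 1 = 2,988,000,000 bytes.
Track C: 2 h 5 min 53 s = 7,553 s; 44,100 × 7,553 × 4 × 2 = 2,664,698,400 bytes.
Track D: 192,000 × 32 × 2 × 6 = 73,728,000 bytes.
Track E: 192,000 × 545 × 1 × 2 = 209,280,000 bytes.
Track F: exactly 11 minutes = 660 s; 44,100 × 660 × 2 × 2 = 116,424,000 bytes.
Total = 6,086,690,400 bytes = 5804.7 MiB.

5804.7 MiB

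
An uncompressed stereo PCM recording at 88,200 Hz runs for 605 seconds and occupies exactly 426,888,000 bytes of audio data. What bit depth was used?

Bytes per sample = 426,888,000 / (88,200 × 605 × 2) = 426,888,000 / 106,722,000 = 4.
Bit depth = 4 × 8 = 32 bits.

32 bits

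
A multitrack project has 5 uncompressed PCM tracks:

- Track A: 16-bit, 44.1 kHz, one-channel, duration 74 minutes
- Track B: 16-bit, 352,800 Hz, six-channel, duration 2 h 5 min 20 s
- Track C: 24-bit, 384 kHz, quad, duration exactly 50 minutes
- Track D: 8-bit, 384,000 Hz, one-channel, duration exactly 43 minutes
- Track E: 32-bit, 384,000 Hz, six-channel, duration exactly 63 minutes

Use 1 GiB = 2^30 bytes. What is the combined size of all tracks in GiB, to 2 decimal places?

Track A: 74 minutes = 4,440 s; 44,100 × 4,440 × 2 × 1 = 391,608,000 bytes.
Track B: 2 h 5 min 20 s = 7,520 s; 352,800 × 7,520 × 2 × 6 = 31,836,672,000 bytes.
Track C: exactly 50 minutes = 3,000 s; 384,000 × 3,000 × 3 × 4 = 13,824,000,000 bytes.
Track D: exactly 43 minutes = 2,580 s; 384,000 × 2,580 × 1 × 1 = 990,720,000 bytes.
Track E: exactly 63 minutes = 3,780 s; 384,000 × 3,780 × 4 × 6 = 34,836,480,000 bytes.
Total = 81,879,480,000 bytes = 76.26 GiB.

76.26 GiB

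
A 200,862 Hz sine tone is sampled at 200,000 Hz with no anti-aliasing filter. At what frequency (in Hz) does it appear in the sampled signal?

862 Hz

Nyquist = 200,000/2 = 100,000 Hz; 200,862 Hz exceeds it.
Alias = |200,862 − 1×200,000| = |200,862 − 200,000| = 862 Hz.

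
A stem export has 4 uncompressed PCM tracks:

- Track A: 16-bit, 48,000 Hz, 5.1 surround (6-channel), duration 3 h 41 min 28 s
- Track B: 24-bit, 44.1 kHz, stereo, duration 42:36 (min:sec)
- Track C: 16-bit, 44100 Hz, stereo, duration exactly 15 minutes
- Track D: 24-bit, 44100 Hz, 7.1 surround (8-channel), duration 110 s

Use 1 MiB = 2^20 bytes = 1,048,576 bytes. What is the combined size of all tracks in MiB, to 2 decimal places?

Track A: 3 h 41 min 28 s = 13,288 s; 48,000 × 13,288 × 2 × 6 = 7,653,888,000 bytes.
Track B: 42:36 (min:sec) = 2,556 s; 44,100 × 2,556 × 3 × 2 = 676,317,600 bytes.
Track C: exactly 15 minutes = 900 s; 44,100 × 900 × 2 × 2 = 158,760,000 bytes.
Track D: 44,100 × 110 × 3 × 8 = 116,424,000 bytes.
Total = 8,605,389,600 bytes = 8206.74 MiB.

8206.74 MiB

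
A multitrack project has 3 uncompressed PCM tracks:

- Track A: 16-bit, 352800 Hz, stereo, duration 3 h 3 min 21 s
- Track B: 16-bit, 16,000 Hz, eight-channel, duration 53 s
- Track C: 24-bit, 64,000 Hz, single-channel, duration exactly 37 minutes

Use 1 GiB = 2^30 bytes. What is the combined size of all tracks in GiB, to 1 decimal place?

Track A: 3 h 3 min 21 s = 11,001 s; 352,800 × 11,001 × 2 × 2 = 15,524,611,200 bytes.
Track B: 16,000 × 53 × 2 × 8 = 13,568,000 bytes.
Track C: exactly 37 minutes = 2,220 s; 64,000 × 2,220 × 3 × 1 = 426,240,000 bytes.
Total = 15,964,419,200 bytes = 14.9 GiB.

14.9 GiB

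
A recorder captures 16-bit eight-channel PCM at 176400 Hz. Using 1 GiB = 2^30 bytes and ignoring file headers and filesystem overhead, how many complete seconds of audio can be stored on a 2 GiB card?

760 seconds

Uncompressed byte rate = 176,400 × 2 × 8 = 2,822,400 bytes/s.
Capacity = 2 × 1,073,741,824 = 2,147,483,648 bytes.
2,147,483,648 / 2,822,400 ≈ 760.87 s → 760 seconds.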